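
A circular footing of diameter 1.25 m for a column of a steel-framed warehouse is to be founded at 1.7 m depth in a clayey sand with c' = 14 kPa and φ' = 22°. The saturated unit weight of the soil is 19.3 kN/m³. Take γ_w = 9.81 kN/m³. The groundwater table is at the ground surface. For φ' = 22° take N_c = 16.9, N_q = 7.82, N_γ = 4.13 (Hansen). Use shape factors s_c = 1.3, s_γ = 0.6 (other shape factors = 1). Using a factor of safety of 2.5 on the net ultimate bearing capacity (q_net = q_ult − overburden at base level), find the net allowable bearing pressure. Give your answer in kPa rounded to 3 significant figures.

q_all(net) ≈ 173 kPa

With the water table at the surface the whole profile is submerged: γ' = 19.3 − 9.81 = 9.49 kN/m³, so q = γ'·D_f = 16.133 kPa; the same γ' applies in the ½γBN_γ term.
q_ult = c·N_c·s_c + q·N_q + 0.5·γ·B·N_γ·s_γ
     = 14 × 16.9 × 1.3 + 16.133 × 7.82 + 0.5 × 9.49 × 1.25 × 4.13 × 0.6
     = 307.58 + 126.16 + 14.698 = 448.44 kPa.
q_net = 448.44 − 16.133 = 432.3 kPa.
q_all(net) = 432.3 / 2.5 = 172.92 kPa.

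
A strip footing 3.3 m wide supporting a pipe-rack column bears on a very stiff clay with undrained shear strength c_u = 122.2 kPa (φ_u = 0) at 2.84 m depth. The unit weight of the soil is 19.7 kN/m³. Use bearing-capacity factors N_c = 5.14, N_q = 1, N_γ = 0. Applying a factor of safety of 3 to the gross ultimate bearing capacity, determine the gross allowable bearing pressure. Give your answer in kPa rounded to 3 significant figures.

q = γ·D_f = 19.7 × 2.84 = 55.948 kPa.
c·N_c = 122.2 × 5.14 = 628.11 kPa
q·N_q = 55.948 × 1 = 55.948 kPa
q_ult = 628.11 + 55.948 = 684.06 kPa.
q_all = q_ult / FS = 684.06 / 3 = 228.02 kPa.

q_all ≈ 228 kPa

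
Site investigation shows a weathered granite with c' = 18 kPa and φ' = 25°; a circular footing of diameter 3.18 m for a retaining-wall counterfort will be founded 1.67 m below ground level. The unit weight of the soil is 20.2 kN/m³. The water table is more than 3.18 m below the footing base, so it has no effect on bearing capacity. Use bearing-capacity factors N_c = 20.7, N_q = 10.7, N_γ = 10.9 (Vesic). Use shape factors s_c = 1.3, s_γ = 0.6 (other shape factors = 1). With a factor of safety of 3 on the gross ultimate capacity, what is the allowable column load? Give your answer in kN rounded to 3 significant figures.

Overburden at base level: q = 20.2 × 1.67 = 33.734 kPa.
Cohesion term c·N_c·s_c = 18 × 20.7 × 1.3 = 484.38 kPa; surcharge term q·N_q = 33.734 × 10.7 = 360.95 kPa; self-weight term 0.5·γ·B·N_γ·s_γ = 0.5 × 20.2 × 3.18 × 10.9 × 0.6 = 210.05 kPa.
q_ult = 484.38 + 360.95 + 210.05 = 1055.4 kPa.
Gross allowable pressure q_all = 1055.4 / 3 = 351.8 kPa.
Footing area = 7.9423 m², so allowable column load = 351.8 × 7.9423 = 2794.1 kN.

P_all ≈ 2790 kN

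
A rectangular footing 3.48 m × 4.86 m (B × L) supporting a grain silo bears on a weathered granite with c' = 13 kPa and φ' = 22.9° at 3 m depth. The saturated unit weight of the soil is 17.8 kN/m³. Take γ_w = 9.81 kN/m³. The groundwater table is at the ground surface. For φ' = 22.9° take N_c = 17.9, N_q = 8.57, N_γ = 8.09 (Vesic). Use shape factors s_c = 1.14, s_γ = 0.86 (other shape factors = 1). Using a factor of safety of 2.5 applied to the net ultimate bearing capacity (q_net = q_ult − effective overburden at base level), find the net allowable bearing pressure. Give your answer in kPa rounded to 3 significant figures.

q_all(net) ≈ 217 kPa

With the water table at the surface the whole profile is submerged: γ' = 17.8 − 9.81 = 7.99 kN/m³, so q = γ'·D_f = 23.97 kPa; the same γ' applies in the ½γBN_γ term.
q_ult = c·N_c·s_c + q·N_q + 0.5·γ·B·N_γ·s_γ
     = 13 × 17.9 × 1.14 + 23.97 × 8.57 + 0.5 × 7.99 × 3.48 × 8.09 × 0.86
     = 265.28 + 205.42 + 96.726 = 567.43 kPa.
Net ultimate: q_net = 567.43 − 23.97 = 543.46 kPa.
q_all(net) = 543.46 / 2.5 = 217.38 kPa.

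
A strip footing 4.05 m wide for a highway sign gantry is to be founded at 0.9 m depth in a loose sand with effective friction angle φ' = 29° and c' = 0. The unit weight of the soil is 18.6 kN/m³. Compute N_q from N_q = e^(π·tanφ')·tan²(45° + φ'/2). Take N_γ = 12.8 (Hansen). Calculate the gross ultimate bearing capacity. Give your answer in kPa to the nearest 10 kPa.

tan29° = 0.5543, so N_q = e^(π×0.5543)·tan²(59.5°) = 5.705 × 2.882 = 16.44.
Overburden at base level: q = 18.6 × 0.9 = 16.74 kPa.
Surcharge term q·N_q = 16.74 × 16.443 = 275.26 kPa; self-weight term 0.5·γ·B·N_γ = 0.5 × 18.6 × 4.05 × 12.8 = 482.11 kPa.
q_ult = 275.26 + 482.11 = 757.37 kPa.

q_ult ≈ 760 kPa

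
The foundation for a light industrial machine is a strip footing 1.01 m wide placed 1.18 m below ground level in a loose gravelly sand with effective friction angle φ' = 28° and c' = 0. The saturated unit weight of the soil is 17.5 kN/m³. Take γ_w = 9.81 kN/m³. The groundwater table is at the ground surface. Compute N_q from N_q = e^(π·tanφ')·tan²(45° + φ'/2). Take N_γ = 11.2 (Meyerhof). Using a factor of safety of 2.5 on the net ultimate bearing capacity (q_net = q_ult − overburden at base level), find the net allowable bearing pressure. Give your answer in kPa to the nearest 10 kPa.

q_all(net) ≈ 70 kPa

N_q = e^(π·tan28°)·tan²(59°) = 14.72.
γ' = 17.5 − 9.81 = 7.69 kN/m³ (submerged throughout). q = 7.69 × 1.18 = 9.0742 kPa; the same γ' applies in the ½γBN_γ term.
q·N_q = 9.0742 × 14.72 = 133.57 kPa
0.5·γ·B·N_γ = 0.5 × 7.69 × 1.01 × 11.2 = 43.495 kPa
q_ult = 133.57 + 43.495 = 177.07 kPa.
q_net = 177.07 − 9.0742 = 167.99 kPa.
q_all(net) = 167.99 / 2.5 = 67.197 kPa.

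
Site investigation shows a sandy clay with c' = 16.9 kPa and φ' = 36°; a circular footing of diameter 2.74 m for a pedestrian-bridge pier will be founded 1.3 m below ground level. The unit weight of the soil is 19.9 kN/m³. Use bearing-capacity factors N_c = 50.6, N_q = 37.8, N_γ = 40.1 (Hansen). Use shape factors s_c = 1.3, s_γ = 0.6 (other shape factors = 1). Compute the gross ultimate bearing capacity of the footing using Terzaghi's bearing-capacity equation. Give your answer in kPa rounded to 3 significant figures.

q_ult ≈ 2750 kPa

Effective surcharge at the founding depth q = γ·D_f = 19.9 × 1.3 = 25.87 kPa.
q_ult = c·N_c·s_c + q·N_q + 0.5·γ·B·N_γ·s_γ
     = 16.9 × 50.6 × 1.3 + 25.87 × 37.8 + 0.5 × 19.9 × 2.74 × 40.1 × 0.6
     = 1111.7 + 977.89 + 655.95 = 2745.5 kPa.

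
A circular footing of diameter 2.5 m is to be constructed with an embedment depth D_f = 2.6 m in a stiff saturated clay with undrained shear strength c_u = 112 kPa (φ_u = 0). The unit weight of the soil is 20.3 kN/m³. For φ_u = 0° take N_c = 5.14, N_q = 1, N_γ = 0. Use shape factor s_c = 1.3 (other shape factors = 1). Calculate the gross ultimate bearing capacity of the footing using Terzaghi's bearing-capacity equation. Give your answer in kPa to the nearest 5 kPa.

Overburden at base level: q = 20.3 × 2.6 = 52.78 kPa.
Cohesion term c·N_c·s_c = 112 × 5.14 × 1.3 = 748.38 kPa; surcharge term q·N_q = 52.78 × 1 = 52.78 kPa.
q_ult = 748.38 + 52.78 = 801.16 kPa.

q_ult ≈ 800 kPa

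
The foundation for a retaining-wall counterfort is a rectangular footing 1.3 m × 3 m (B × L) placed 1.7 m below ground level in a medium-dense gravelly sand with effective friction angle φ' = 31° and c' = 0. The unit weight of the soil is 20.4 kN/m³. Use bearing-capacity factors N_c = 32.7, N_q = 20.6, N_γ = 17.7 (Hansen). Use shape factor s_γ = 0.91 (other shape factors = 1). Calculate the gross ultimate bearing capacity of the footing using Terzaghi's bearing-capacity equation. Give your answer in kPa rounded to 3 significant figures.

Effective surcharge at the founding depth q = γ·D_f = 20.4 × 1.7 = 34.68 kPa.
q_ult = q·N_q + 0.5·γ·B·N_γ·s_γ
     = 34.68 × 20.6 + 0.5 × 20.4 × 1.3 × 17.7 × 0.91
     = 714.41 + 213.58 = 927.99 kPa.

q_ult ≈ 928 kPa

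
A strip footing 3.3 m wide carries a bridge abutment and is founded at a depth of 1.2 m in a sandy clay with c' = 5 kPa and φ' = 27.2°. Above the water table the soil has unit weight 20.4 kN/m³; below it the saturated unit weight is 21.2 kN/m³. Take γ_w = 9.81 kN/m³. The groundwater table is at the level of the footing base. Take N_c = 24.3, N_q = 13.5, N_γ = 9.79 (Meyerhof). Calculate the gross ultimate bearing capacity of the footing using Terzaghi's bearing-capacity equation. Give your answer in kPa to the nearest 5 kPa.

Effective surcharge at the founding depth q = γ·D_f = 20.4 × 1.2 = 24.48 kPa.
The water table coincides with the base, so in the self-weight term γ → γ' = 11.39 kN/m³.
q_ult = c·N_c + q·N_q + 0.5·γ·B·N_γ
     = 5 × 24.3 + 24.48 × 13.5 + 0.5 × 11.39 × 3.3 × 9.79
     = 121.5 + 330.48 + 183.99 = 635.97 kPa.

q_ult ≈ 635 kPa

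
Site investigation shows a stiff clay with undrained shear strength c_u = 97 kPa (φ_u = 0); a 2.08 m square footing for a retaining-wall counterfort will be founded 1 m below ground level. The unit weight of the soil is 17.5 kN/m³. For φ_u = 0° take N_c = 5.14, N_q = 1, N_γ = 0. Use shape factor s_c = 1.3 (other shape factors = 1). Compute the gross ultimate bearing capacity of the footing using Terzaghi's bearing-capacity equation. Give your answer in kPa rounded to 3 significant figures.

q_ult ≈ 666 kPa

q = γ·D_f = 17.5 × 1 = 17.5 kPa.
c·N_c·s_c = 97 × 5.14 × 1.3 = 648.15 kPa
q·N_q = 17.5 × 1 = 17.5 kPa
q_ult = 648.15 + 17.5 = 665.65 kPa.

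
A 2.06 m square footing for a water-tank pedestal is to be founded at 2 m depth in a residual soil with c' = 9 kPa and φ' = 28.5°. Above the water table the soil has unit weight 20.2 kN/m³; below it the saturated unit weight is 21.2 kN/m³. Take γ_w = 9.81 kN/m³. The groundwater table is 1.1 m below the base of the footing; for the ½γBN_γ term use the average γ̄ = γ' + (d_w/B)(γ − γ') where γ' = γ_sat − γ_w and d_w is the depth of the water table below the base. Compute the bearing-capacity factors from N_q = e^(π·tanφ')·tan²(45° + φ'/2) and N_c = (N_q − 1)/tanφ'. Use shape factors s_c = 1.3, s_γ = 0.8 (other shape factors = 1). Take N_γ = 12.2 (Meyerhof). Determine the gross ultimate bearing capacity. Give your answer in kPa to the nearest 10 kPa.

q_ult ≈ 1100 kPa

tan28.5° = 0.543, so N_q = e^(π×0.543)·tan²(59.25°) = 5.505 × 2.825 = 15.55.
N_c = (15.55 − 1)/tan28.5° = 26.81.
Overburden at base level: q = 20.2 × 2 = 40.4 kPa.
The water table is 1.1 m below the base (< B = 2.06 m), so the ½γBN_γ term uses γ̄ = γ' + (d_w/B)(γ − γ') = 11.39 + (1.1/2.06)(20.2 − 11.39) = 16.094 kN/m³.
Cohesion term c·N_c·s_c = 9 × 26.806 × 1.3 = 313.63 kPa; surcharge term q·N_q = 40.4 × 15.554 = 628.4 kPa; self-weight term 0.5·γ·B·N_γ·s_γ = 0.5 × 16.094 × 2.06 × 12.2 × 0.8 = 161.79 kPa.
q_ult = 313.63 + 628.4 + 161.79 = 1103.8 kPa.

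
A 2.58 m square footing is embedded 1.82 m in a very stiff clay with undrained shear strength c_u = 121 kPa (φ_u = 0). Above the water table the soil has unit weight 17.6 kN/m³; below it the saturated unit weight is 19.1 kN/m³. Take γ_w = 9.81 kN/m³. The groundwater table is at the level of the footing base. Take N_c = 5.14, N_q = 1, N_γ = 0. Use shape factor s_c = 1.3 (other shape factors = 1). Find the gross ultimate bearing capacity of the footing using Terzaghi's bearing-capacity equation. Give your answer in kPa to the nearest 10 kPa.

Overburden at base level: q = 17.6 × 1.82 = 32.032 kPa.
Cohesion term c·N_c·s_c = 121 × 5.14 × 1.3 = 808.52 kPa; surcharge term q·N_q = 32.032 × 1 = 32.032 kPa.
q_ult = 808.52 + 32.032 = 840.55 kPa.

q_ult ≈ 840 kPa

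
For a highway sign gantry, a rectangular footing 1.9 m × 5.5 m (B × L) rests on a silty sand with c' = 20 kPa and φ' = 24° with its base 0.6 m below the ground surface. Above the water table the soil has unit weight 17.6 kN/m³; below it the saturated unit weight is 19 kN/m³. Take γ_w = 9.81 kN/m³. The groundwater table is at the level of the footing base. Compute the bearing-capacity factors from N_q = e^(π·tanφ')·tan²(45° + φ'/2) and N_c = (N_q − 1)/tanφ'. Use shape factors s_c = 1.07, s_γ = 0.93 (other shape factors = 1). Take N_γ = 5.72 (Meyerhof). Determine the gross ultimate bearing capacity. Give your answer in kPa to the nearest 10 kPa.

q_ult ≈ 560 kPa

tan24° = 0.4452, so N_q = e^(π×0.4452)·tan²(57°) = 4.05 × 2.371 = 9.6.
N_c = (9.6 − 1)/tan24° = 19.32.
Overburden at base level: q = 17.6 × 0.6 = 10.56 kPa.
Below the base the soil is submerged, so the ½γBN_γ term uses γ' = 19 − 9.81 = 9.19 kN/m³.
Cohesion term c·N_c·s_c = 20 × 19.324 × 1.07 = 413.52 kPa; surcharge term q·N_q = 10.56 × 9.6034 = 101.41 kPa; self-weight term 0.5·γ·B·N_γ·s_γ = 0.5 × 9.19 × 1.9 × 5.72 × 0.93 = 46.443 kPa.
q_ult = 413.52 + 101.41 + 46.443 = 561.38 kPa.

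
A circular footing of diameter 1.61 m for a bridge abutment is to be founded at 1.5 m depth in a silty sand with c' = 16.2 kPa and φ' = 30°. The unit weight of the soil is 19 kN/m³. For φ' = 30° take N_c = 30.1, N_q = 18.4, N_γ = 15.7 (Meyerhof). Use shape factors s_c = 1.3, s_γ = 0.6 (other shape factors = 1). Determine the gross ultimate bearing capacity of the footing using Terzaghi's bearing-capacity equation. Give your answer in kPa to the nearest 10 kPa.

Effective surcharge at the founding depth q = γ·D_f = 19 × 1.5 = 28.5 kPa.
q_ult = c·N_c·s_c + q·N_q + 0.5·γ·B·N_γ·s_γ
     = 16.2 × 30.1 × 1.3 + 28.5 × 18.4 + 0.5 × 19 × 1.61 × 15.7 × 0.6
     = 633.91 + 524.4 + 144.08 = 1302.4 kPa.

q_ult ≈ 1300 kPa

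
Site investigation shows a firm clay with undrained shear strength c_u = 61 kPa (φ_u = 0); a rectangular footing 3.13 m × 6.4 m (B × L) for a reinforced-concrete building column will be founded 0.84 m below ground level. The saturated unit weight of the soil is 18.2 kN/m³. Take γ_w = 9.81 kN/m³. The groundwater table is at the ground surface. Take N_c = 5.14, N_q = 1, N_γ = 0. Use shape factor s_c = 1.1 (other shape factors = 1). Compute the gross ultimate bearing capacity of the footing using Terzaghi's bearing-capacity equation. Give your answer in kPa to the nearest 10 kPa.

γ' = 18.2 − 9.81 = 8.39 kN/m³ (submerged throughout). q = 8.39 × 0.84 = 7.0476 kPa.
c·N_c·s_c = 61 × 5.14 × 1.1 = 344.89 kPa
q·N_q = 7.0476 × 1 = 7.0476 kPa
q_ult = 344.89 + 7.0476 = 351.94 kPa.

q_ult ≈ 350 kPa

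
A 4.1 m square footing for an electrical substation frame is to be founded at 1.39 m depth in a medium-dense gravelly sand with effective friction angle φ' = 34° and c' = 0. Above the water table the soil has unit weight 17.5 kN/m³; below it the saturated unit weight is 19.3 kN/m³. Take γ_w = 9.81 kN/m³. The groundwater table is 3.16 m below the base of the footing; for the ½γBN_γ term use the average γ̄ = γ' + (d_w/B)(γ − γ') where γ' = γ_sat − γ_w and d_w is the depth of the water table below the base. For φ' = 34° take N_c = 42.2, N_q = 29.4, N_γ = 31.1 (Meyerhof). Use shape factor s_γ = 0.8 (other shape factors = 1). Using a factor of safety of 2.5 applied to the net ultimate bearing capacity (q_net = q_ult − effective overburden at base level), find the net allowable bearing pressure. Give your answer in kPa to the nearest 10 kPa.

q_all(net) ≈ 600 kPa

q = γ·D_f = 17.5 × 1.39 = 24.325 kPa.
γ' = 9.49 kN/m³; averaging over the depth B below the base, γ̄ = γ' + (d_w/B)(γ − γ') = 15.664 kN/m³.
q·N_q = 24.325 × 29.4 = 715.15 kPa
0.5·γ·B·N_γ·s_γ = 0.5 × 15.664 × 4.1 × 31.1 × 0.8 = 798.9 kPa
q_ult = 715.15 + 798.9 = 1514.1 kPa.
Net ultimate: q_net = 1514.1 − 24.325 = 1489.7 kPa.
q_all(net) = 1489.7 / 2.5 = 595.89 kPa.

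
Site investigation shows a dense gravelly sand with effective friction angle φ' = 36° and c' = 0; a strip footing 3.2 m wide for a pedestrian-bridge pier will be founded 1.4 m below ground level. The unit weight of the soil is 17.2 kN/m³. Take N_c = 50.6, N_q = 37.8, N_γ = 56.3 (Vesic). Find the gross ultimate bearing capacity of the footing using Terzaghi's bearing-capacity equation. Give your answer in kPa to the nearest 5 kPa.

q = γ·D_f = 17.2 × 1.4 = 24.08 kPa.
q·N_q = 24.08 × 37.8 = 910.22 kPa
0.5·γ·B·N_γ = 0.5 × 17.2 × 3.2 × 56.3 = 1549.4 kPa
q_ult = 910.22 + 1549.4 = 2459.6 kPa.

q_ult ≈ 2460 kPa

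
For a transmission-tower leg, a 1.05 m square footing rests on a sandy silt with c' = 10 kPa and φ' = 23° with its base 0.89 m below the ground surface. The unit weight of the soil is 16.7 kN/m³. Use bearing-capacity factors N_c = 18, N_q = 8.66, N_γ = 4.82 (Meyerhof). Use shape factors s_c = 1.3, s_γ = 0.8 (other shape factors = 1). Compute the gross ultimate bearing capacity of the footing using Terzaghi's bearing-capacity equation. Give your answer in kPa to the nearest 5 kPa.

q_ult ≈ 395 kPa

Effective surcharge at the founding depth q = γ·D_f = 16.7 × 0.89 = 14.863 kPa.
q_ult = c·N_c·s_c + q·N_q + 0.5·γ·B·N_γ·s_γ
     = 10 × 18 × 1.3 + 14.863 × 8.66 + 0.5 × 16.7 × 1.05 × 4.82 × 0.8
     = 234 + 128.71 + 33.807 = 396.52 kPa.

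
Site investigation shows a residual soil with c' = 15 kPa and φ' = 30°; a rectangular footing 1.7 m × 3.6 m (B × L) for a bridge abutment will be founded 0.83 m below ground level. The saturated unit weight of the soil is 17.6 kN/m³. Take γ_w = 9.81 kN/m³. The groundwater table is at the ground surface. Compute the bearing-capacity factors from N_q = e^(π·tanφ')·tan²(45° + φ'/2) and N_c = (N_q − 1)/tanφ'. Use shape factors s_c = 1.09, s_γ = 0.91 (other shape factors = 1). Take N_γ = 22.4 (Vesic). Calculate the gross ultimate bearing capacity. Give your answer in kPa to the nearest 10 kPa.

q_ult ≈ 750 kPa

tan30° = 0.5774, so N_q = e^(π×0.5774)·tan²(60°) = 6.134 × 3.0 = 18.4.
N_c = (18.4 − 1)/tan30° = 30.14.
γ' = 17.6 − 9.81 = 7.79 kN/m³ (submerged throughout). q = 7.79 × 0.83 = 6.4657 kPa; the same γ' applies in the ½γBN_γ term.
c·N_c·s_c = 15 × 30.14 × 1.09 = 492.78 kPa
q·N_q = 6.4657 × 18.401 = 118.98 kPa
0.5·γ·B·N_γ·s_γ = 0.5 × 7.79 × 1.7 × 22.4 × 0.91 = 134.97 kPa
q_ult = 492.78 + 118.98 + 134.97 = 746.73 kPa.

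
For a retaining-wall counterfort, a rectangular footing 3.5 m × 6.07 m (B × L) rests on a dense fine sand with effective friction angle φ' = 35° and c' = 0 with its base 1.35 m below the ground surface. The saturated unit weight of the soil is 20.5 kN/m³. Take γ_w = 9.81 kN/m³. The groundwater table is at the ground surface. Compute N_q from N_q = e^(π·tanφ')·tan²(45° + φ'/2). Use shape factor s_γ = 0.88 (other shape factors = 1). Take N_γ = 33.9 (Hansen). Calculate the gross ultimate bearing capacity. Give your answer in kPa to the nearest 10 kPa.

tan35° = 0.7002, so N_q = e^(π×0.7002)·tan²(62.5°) = 9.023 × 3.69 = 33.3.
γ' = 20.5 − 9.81 = 10.69 kN/m³ (submerged throughout). q = 10.69 × 1.35 = 14.431 kPa; the same γ' applies in the ½γBN_γ term.
q·N_q = 14.431 × 33.296 = 480.51 kPa
0.5·γ·B·N_γ·s_γ = 0.5 × 10.69 × 3.5 × 33.9 × 0.88 = 558.08 kPa
q_ult = 480.51 + 558.08 = 1038.6 kPa.

q_ult ≈ 1040 kPa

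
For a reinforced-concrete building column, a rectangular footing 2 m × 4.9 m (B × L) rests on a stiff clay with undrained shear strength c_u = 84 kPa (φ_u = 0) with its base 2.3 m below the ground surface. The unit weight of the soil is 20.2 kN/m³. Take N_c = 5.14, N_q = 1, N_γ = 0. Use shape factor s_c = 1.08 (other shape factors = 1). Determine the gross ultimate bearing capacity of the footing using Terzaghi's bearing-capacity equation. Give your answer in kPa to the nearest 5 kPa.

q_ult ≈ 515 kPa

q = γ·D_f = 20.2 × 2.3 = 46.46 kPa.
c·N_c·s_c = 84 × 5.14 × 1.08 = 466.3 kPa
q·N_q = 46.46 × 1 = 46.46 kPa
q_ult = 466.3 + 46.46 = 512.76 kPa.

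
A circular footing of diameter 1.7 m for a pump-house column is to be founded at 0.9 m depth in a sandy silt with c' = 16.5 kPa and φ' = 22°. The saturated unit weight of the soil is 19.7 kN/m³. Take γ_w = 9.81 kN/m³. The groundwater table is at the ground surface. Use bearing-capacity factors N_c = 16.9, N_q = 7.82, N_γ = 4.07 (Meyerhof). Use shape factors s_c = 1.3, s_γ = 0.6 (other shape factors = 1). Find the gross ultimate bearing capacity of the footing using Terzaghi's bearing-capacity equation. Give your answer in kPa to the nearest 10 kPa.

Water table at ground surface, so effective unit weight γ' = 19.7 − 9.81 = 9.89 kN/m³ is used throughout; overburden q = 9.89 × 0.9 = 8.901 kPa; the same γ' applies in the ½γBN_γ term.
Cohesion term c·N_c·s_c = 16.5 × 16.9 × 1.3 = 362.5 kPa; surcharge term q·N_q = 8.901 × 7.82 = 69.606 kPa; self-weight term 0.5·γ·B·N_γ·s_γ = 0.5 × 9.89 × 1.7 × 4.07 × 0.6 = 20.529 kPa.
q_ult = 362.5 + 69.606 + 20.529 = 452.64 kPa.

q_ult ≈ 450 kPa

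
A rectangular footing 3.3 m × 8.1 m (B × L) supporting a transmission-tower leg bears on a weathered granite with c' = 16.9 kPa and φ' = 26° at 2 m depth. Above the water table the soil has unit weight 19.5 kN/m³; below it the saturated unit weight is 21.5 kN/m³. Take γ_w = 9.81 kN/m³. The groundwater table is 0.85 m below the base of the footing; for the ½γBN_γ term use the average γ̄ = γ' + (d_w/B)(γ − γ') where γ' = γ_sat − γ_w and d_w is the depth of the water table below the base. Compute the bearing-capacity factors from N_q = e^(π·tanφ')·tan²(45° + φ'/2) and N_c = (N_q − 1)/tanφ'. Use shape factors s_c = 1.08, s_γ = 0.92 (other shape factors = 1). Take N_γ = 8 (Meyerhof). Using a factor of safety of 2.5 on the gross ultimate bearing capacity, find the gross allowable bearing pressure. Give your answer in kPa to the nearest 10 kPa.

q_all ≈ 410 kPa

N_q = e^(π·tan26°)·tan²(58°) = 11.85; N_c = (N_q − 1)/tanφ' = 22.25.
q = γ·D_f = 19.5 × 2 = 39 kPa.
γ' = 11.69 kN/m³; averaging over the depth B below the base, γ̄ = γ' + (d_w/B)(γ − γ') = 13.702 kN/m³.
c·N_c·s_c = 16.9 × 22.254 × 1.08 = 406.19 kPa
q·N_q = 39 × 11.854 = 462.31 kPa
0.5·γ·B·N_γ·s_γ = 0.5 × 13.702 × 3.3 × 8 × 0.92 = 166.39 kPa
q_ult = 406.19 + 462.31 + 166.39 = 1034.9 kPa.
q_all = 1034.9 / 2.5 = 413.96 kPa.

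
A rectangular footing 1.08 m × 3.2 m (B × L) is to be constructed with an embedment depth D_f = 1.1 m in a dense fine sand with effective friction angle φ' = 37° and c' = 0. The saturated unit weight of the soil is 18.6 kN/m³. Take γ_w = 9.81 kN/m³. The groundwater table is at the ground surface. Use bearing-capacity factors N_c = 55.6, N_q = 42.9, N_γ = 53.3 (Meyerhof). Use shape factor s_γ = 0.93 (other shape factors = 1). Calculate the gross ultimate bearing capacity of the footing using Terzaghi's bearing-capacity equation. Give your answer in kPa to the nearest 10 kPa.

Water table at ground surface, so effective unit weight γ' = 18.6 − 9.81 = 8.79 kN/m³ is used throughout; overburden q = 8.79 × 1.1 = 9.669 kPa; the same γ' applies in the ½γBN_γ term.
Surcharge term q·N_q = 9.669 × 42.9 = 414.8 kPa; self-weight term 0.5·γ·B·N_γ·s_γ = 0.5 × 8.79 × 1.08 × 53.3 × 0.93 = 235.28 kPa.
q_ult = 414.8 + 235.28 = 650.08 kPa.

q_ult ≈ 650 kPa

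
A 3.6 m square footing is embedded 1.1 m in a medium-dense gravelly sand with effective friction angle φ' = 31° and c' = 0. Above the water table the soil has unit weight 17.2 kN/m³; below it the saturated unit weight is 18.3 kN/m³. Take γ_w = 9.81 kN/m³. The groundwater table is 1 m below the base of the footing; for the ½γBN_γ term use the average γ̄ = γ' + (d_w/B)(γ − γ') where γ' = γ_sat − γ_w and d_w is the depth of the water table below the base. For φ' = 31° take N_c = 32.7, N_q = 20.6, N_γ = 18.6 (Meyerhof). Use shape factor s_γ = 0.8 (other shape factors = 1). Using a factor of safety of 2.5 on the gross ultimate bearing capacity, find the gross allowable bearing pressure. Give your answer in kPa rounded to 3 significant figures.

q = γ·D_f = 17.2 × 1.1 = 18.92 kPa.
γ' = 8.49 kN/m³; averaging over the depth B below the base, γ̄ = γ' + (d_w/B)(γ − γ') = 10.909 kN/m³.
q·N_q = 18.92 × 20.6 = 389.75 kPa
0.5·γ·B·N_γ·s_γ = 0.5 × 10.909 × 3.6 × 18.6 × 0.8 = 292.2 kPa
q_ult = 389.75 + 292.2 = 681.95 kPa.
q_all = 681.95 / 2.5 = 272.78 kPa.

q_all ≈ 273 kPa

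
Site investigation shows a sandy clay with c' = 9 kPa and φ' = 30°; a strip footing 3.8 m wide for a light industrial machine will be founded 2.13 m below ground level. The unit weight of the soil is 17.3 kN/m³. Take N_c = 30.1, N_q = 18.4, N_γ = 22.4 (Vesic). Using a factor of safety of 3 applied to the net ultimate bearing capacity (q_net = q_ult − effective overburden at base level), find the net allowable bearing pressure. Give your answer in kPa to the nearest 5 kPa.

q_all(net) ≈ 550 kPa

Overburden at base level: q = 17.3 × 2.13 = 36.849 kPa.
Cohesion term c·N_c = 9 × 30.1 = 270.9 kPa; surcharge term q·N_q = 36.849 × 18.4 = 678.02 kPa; self-weight term 0.5·γ·B·N_γ = 0.5 × 17.3 × 3.8 × 22.4 = 736.29 kPa.
q_ult = 270.9 + 678.02 + 736.29 = 1685.2 kPa.
Net ultimate: q_net = 1685.2 − 36.849 = 1648.4 kPa.
q_all(net) = 1648.4 / 3 = 549.45 kPa.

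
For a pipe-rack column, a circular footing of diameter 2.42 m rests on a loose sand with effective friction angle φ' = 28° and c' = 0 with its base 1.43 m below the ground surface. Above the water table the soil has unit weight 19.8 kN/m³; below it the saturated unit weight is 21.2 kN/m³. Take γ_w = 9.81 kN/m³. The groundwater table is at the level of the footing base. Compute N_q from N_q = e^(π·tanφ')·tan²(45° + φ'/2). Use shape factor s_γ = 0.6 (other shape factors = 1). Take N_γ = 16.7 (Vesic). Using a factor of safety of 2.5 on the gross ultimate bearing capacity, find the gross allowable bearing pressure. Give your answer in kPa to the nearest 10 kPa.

N_q = e^(π·tan28°)·tan²(59°) = 14.72.
Effective surcharge at the founding depth q = γ·D_f = 19.8 × 1.43 = 28.314 kPa.
The water table coincides with the base, so in the self-weight term γ → γ' = 11.39 kN/m³.
q_ult = q·N_q + 0.5·γ·B·N_γ·s_γ
     = 28.314 × 14.72 + 0.5 × 11.39 × 2.42 × 16.7 × 0.6
     = 416.78 + 138.09 = 554.87 kPa.
q_all = 554.87 / 2.5 = 221.95 kPa.

q_all ≈ 220 kPa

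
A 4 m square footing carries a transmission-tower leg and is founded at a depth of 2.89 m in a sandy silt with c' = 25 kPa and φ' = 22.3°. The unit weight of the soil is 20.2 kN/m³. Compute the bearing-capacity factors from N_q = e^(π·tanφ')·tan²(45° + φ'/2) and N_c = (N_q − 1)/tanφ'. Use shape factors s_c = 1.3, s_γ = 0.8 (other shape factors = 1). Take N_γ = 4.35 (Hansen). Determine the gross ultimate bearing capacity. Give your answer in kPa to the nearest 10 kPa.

q_ult ≈ 1170 kPa

tan22.3° = 0.4101, so N_q = e^(π×0.4101)·tan²(56.15°) = 3.627 × 2.223 = 8.06.
N_c = (8.06 − 1)/tan22.3° = 17.22.
Overburden at base level: q = 20.2 × 2.89 = 58.378 kPa.
Cohesion term c·N_c·s_c = 25 × 17.222 × 1.3 = 559.71 kPa; surcharge term q·N_q = 58.378 × 8.0632 = 470.71 kPa; self-weight term 0.5·γ·B·N_γ·s_γ = 0.5 × 20.2 × 4 × 4.35 × 0.8 = 140.59 kPa.
q_ult = 559.71 + 470.71 + 140.59 = 1171 kPa.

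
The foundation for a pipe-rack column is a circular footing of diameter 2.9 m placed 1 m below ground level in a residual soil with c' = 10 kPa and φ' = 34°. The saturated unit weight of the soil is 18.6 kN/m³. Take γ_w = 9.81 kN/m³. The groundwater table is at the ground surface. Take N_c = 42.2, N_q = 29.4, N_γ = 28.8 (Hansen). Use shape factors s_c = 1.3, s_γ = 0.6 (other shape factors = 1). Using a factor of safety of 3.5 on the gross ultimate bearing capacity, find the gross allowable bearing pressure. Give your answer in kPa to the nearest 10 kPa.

q_all ≈ 290 kPa

γ' = 18.6 − 9.81 = 8.79 kN/m³ (submerged throughout). q = 8.79 × 1 = 8.79 kPa; the same γ' applies in the ½γBN_γ term.
c·N_c·s_c = 10 × 42.2 × 1.3 = 548.6 kPa
q·N_q = 8.79 × 29.4 = 258.43 kPa
0.5·γ·B·N_γ·s_γ = 0.5 × 8.79 × 2.9 × 28.8 × 0.6 = 220.24 kPa
q_ult = 548.6 + 258.43 + 220.24 = 1027.3 kPa.
q_all = 1027.3 / 3.5 = 293.51 kPa.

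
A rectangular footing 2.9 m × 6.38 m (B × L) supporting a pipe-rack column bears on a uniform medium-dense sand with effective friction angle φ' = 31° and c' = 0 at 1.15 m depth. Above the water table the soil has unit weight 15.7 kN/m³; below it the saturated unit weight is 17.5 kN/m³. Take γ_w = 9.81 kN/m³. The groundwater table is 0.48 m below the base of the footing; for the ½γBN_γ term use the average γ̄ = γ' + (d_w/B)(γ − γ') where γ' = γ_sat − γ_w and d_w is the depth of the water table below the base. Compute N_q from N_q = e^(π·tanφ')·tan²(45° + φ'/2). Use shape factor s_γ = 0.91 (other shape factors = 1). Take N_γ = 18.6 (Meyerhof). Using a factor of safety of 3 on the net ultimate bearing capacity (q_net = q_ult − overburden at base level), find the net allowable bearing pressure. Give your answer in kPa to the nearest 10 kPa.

q_all(net) ≈ 190 kPa

N_q = e^(π·tan31°)·tan²(60.5°) = 20.63.
q = γ·D_f = 15.7 × 1.15 = 18.055 kPa.
γ' = 7.69 kN/m³; averaging over the depth B below the base, γ̄ = γ' + (d_w/B)(γ − γ') = 9.0158 kN/m³.
q·N_q = 18.055 × 20.631 = 372.49 kPa
0.5·γ·B·N_γ·s_γ = 0.5 × 9.0158 × 2.9 × 18.6 × 0.91 = 221.27 kPa
q_ult = 372.49 + 221.27 = 593.76 kPa.
q_net = 593.76 − 18.055 = 575.71 kPa.
q_all(net) = 575.71 / 3 = 191.9 kPa.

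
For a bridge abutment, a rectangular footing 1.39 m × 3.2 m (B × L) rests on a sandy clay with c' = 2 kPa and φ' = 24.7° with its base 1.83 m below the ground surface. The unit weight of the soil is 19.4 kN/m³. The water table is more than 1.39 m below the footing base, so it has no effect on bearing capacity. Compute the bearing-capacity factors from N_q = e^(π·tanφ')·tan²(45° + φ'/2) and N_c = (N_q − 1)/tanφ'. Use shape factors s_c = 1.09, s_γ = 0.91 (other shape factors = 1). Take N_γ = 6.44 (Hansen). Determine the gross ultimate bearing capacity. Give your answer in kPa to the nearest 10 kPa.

q_ult ≈ 490 kPa

tan24.7° = 0.4599, so N_q = e^(π×0.4599)·tan²(57.35°) = 4.242 × 2.436 = 10.33.
N_c = (10.33 − 1)/tan24.7° = 20.29.
q = γ·D_f = 19.4 × 1.83 = 35.502 kPa.
c·N_c·s_c = 2 × 20.288 × 1.09 = 44.227 kPa
q·N_q = 35.502 × 10.331 = 366.78 kPa
0.5·γ·B·N_γ·s_γ = 0.5 × 19.4 × 1.39 × 6.44 × 0.91 = 79.016 kPa
q_ult = 44.227 + 366.78 + 79.016 = 490.03 kPa.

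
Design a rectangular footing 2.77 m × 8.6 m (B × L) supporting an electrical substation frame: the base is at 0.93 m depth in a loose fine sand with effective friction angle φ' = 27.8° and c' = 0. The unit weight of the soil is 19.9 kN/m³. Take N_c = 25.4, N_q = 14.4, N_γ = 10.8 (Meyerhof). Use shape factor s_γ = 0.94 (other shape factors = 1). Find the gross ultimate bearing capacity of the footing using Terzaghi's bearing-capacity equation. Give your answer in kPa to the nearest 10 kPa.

q = γ·D_f = 19.9 × 0.93 = 18.507 kPa.
q·N_q = 18.507 × 14.4 = 266.5 kPa
0.5·γ·B·N_γ·s_γ = 0.5 × 19.9 × 2.77 × 10.8 × 0.94 = 279.8 kPa
q_ult = 266.5 + 279.8 = 546.31 kPa.

q_ult ≈ 550 kPa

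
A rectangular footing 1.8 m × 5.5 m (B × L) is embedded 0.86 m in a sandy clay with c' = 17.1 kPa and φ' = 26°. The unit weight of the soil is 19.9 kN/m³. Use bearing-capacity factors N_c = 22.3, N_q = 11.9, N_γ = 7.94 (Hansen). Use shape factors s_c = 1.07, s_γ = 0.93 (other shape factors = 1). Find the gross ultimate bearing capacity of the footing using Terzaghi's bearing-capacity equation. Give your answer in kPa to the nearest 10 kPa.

q_ult ≈ 740 kPa

Overburden at base level: q = 19.9 × 0.86 = 17.114 kPa.
Cohesion term c·N_c·s_c = 17.1 × 22.3 × 1.07 = 408.02 kPa; surcharge term q·N_q = 17.114 × 11.9 = 203.66 kPa; self-weight term 0.5·γ·B·N_γ·s_γ = 0.5 × 19.9 × 1.8 × 7.94 × 0.93 = 132.25 kPa.
q_ult = 408.02 + 203.66 + 132.25 = 743.93 kPa.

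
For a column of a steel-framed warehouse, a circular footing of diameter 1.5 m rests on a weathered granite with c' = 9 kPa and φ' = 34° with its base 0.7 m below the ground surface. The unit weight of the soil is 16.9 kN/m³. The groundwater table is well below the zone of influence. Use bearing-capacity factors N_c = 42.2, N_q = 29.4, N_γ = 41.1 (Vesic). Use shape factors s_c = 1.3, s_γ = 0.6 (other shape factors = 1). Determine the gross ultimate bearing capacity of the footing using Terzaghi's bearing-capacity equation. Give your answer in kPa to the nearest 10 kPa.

Effective surcharge at the founding depth q = γ·D_f = 16.9 × 0.7 = 11.83 kPa.
q_ult = c·N_c·s_c + q·N_q + 0.5·γ·B·N_γ·s_γ
     = 9 × 42.2 × 1.3 + 11.83 × 29.4 + 0.5 × 16.9 × 1.5 × 41.1 × 0.6
     = 493.74 + 347.8 + 312.57 = 1154.1 kPa.

q_ult ≈ 1150 kPa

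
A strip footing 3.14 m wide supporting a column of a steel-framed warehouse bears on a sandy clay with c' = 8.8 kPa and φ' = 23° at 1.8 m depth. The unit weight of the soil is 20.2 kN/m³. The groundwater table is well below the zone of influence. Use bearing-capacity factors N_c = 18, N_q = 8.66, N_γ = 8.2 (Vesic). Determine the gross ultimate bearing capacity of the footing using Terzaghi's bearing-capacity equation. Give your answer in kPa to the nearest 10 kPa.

q_ult ≈ 730 kPa

Effective surcharge at the founding depth q = γ·D_f = 20.2 × 1.8 = 36.36 kPa.
q_ult = c·N_c + q·N_q + 0.5·γ·B·N_γ
     = 8.8 × 18 + 36.36 × 8.66 + 0.5 × 20.2 × 3.14 × 8.2
     = 158.4 + 314.88 + 260.05 = 733.33 kPa.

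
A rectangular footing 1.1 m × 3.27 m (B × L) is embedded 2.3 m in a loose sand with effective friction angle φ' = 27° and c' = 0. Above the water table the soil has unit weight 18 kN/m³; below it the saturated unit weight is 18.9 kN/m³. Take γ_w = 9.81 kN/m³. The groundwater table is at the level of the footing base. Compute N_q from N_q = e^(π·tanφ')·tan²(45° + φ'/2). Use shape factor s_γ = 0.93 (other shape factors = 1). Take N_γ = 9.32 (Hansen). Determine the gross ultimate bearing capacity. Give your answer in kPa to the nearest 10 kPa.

tan27° = 0.5095, so N_q = e^(π×0.5095)·tan²(58.5°) = 4.957 × 2.663 = 13.2.
q = γ·D_f = 18 × 2.3 = 41.4 kPa.
For the ½γBN_γ term take γ' = 18.9 − 9.81 = 9.09 kN/m³ (soil below base is submerged).
q·N_q = 41.4 × 13.199 = 546.44 kPa
0.5·γ·B·N_γ·s_γ = 0.5 × 9.09 × 1.1 × 9.32 × 0.93 = 43.334 kPa
q_ult = 546.44 + 43.334 = 589.78 kPa.

q_ult ≈ 590 kPa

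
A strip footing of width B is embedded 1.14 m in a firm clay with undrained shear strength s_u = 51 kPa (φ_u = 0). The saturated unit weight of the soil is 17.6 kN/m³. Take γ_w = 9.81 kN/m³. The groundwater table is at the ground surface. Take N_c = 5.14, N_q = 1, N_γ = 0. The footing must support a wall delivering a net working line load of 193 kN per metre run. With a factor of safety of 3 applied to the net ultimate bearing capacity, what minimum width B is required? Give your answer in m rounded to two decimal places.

B = 2.21 m

With the water table at the surface the whole profile is submerged: γ' = 17.6 − 9.81 = 7.79 kN/m³, so q = γ'·D_f = 8.8806 kPa.
q_ult = c·N_c + q·N_q
     = 51 × 5.14 + 8.8806 × 1
     = 262.14 + 8.8806 = 271.02 kPa.
For φ = 0 the ½γBN_γ term vanishes, so q_ult is independent of B. q_net = 271.02 − 8.8806 = 262.14 kPa; q_all(net) = 262.14/3 = 87.38 kPa.
Required width B = w / q_all(net) = 193 / 87.38 = 2.209 m.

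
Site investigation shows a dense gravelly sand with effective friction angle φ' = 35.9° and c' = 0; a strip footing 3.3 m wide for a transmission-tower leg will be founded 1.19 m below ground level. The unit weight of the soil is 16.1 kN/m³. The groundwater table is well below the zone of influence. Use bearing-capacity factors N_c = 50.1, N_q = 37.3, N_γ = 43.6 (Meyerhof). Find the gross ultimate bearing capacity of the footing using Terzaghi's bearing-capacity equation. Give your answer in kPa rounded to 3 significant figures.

Overburden at base level: q = 16.1 × 1.19 = 19.159 kPa.
Surcharge term q·N_q = 19.159 × 37.3 = 714.63 kPa; self-weight term 0.5·γ·B·N_γ = 0.5 × 16.1 × 3.3 × 43.6 = 1158.2 kPa.
q_ult = 714.63 + 1158.2 = 1872.9 kPa.

q_ult ≈ 1870 kPa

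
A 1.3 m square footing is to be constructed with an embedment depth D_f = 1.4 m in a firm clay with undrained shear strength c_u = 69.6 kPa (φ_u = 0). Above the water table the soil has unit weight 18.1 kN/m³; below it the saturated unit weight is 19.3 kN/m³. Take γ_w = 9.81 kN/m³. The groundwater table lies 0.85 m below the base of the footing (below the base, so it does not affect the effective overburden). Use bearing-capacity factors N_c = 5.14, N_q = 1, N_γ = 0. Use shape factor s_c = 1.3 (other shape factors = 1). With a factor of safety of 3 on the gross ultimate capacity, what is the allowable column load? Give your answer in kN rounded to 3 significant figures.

q = γ·D_f = 18.1 × 1.4 = 25.34 kPa.
c·N_c·s_c = 69.6 × 5.14 × 1.3 = 465.07 kPa
q·N_q = 25.34 × 1 = 25.34 kPa
q_ult = 465.07 + 25.34 = 490.41 kPa.
Gross allowable pressure q_all = 490.41 / 3 = 163.47 kPa.
Footing area = 1.69 m², so allowable column load = 163.47 × 1.69 = 276.26 kN.

P_all ≈ 276 kN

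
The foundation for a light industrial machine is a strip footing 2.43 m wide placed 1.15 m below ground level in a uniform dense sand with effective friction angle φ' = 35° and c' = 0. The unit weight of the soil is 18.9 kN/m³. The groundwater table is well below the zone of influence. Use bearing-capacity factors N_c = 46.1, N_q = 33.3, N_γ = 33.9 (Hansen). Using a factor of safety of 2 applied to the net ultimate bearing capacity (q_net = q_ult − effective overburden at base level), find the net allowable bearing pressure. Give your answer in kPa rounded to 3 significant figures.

Effective surcharge at the founding depth q = γ·D_f = 18.9 × 1.15 = 21.735 kPa.
q_ult = q·N_q + 0.5·γ·B·N_γ
     = 21.735 × 33.3 + 0.5 × 18.9 × 2.43 × 33.9
     = 723.78 + 778.46 = 1502.2 kPa.
Net ultimate: q_net = 1502.2 − 21.735 = 1480.5 kPa.
q_all(net) = 1480.5 / 2 = 740.25 kPa.

q_all(net) ≈ 740 kPa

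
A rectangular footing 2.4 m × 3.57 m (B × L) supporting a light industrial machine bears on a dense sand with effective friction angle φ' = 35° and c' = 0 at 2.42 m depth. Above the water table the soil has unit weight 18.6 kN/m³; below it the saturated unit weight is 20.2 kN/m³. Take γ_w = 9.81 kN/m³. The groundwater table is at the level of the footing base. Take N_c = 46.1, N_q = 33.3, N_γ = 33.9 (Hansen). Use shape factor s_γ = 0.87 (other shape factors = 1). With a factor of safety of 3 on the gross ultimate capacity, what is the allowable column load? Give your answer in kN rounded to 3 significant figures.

Overburden at base level: q = 18.6 × 2.42 = 45.012 kPa.
Below the base the soil is submerged, so the ½γBN_γ term uses γ' = 20.2 − 9.81 = 10.39 kN/m³.
Surcharge term q·N_q = 45.012 × 33.3 = 1498.9 kPa; self-weight term 0.5·γ·B·N_γ·s_γ = 0.5 × 10.39 × 2.4 × 33.9 × 0.87 = 367.72 kPa.
q_ult = 1498.9 + 367.72 = 1866.6 kPa.
Gross allowable pressure q_all = 1866.6 / 3 = 622.21 kPa.
Footing area = 8.568 m², so allowable column load = 622.21 × 8.568 = 5331.1 kN.

P_all ≈ 5330 kN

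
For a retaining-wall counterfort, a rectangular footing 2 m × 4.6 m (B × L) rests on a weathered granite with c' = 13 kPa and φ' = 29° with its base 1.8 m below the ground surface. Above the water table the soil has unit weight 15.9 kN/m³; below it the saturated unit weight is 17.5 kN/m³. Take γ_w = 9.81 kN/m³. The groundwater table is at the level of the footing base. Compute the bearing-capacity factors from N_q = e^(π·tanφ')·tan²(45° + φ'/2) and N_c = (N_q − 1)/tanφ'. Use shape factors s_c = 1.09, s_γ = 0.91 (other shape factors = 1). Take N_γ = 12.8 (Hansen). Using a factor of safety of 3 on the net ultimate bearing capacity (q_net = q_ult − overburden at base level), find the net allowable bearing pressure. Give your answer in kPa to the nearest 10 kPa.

q_all(net) ≈ 310 kPa

N_q = e^(π·tan29°)·tan²(59.5°) = 16.44; N_c = (N_q − 1)/tanφ' = 27.86.
Overburden at base level: q = 15.9 × 1.8 = 28.62 kPa.
Below the base the soil is submerged, so the ½γBN_γ term uses γ' = 17.5 − 9.81 = 7.69 kN/m³.
Cohesion term c·N_c·s_c = 13 × 27.86 × 1.09 = 394.78 kPa; surcharge term q·N_q = 28.62 × 16.443 = 470.61 kPa; self-weight term 0.5·γ·B·N_γ·s_γ = 0.5 × 7.69 × 2 × 12.8 × 0.91 = 89.573 kPa.
q_ult = 394.78 + 470.61 + 89.573 = 954.96 kPa.
q_net = 954.96 − 28.62 = 926.34 kPa.
q_all(net) = 926.34 / 3 = 308.78 kPa.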